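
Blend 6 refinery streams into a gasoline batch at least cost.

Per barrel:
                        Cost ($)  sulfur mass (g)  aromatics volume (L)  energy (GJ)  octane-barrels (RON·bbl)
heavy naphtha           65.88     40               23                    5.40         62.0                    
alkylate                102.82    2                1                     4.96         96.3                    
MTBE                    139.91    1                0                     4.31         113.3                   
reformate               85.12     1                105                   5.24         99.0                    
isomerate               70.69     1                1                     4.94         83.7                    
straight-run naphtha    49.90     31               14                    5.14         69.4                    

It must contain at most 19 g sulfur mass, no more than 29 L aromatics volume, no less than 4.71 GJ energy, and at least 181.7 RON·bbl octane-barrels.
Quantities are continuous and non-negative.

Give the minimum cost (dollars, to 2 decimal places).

$148.60

Let x1 = barrels of heavy naphtha, x2 = barrels of alkylate, x3 = barrels of MTBE, x4 = barrels of reformate, x5 = barrels of isomerate, x6 = barrels of straight-run naphtha.
Minimize 65.88x1 + 102.82x2 + 139.91x3 + 85.12x4 + 70.69x5 + 49.9x6 subject to:
  40x1 + 2x2 + 1x3 + 1x4 + 1x5 + 31x6 ≤ 19   (sulfur mass)
  23x1 + 1x2 + 105x4 + 1x5 + 14x6 ≤ 29   (aromatics volume)
  5.4x1 + 4.96x2 + 4.31x3 + 5.24x4 + 4.94x5 + 5.14x6 ≥ 4.71   (energy)
  62x1 + 96.3x2 + 113.3x3 + 99x4 + 83.7x5 + 69.4x6 ≥ 181.7   (octane-barrels)
  x1, x2, x3, x4, x5, x6 ≥ 0.
At the optimum only isomerate, straight-run naphtha are positive (heavy naphtha, alkylate, MTBE, reformate = 0). Binding constraints: sulfur mass and octane-barrels.
Solving gives x5 = 1.7084, x6 = 0.5578.
Hence cost = 70.69·1.7084 + 49.9·0.5578 = $148.6010.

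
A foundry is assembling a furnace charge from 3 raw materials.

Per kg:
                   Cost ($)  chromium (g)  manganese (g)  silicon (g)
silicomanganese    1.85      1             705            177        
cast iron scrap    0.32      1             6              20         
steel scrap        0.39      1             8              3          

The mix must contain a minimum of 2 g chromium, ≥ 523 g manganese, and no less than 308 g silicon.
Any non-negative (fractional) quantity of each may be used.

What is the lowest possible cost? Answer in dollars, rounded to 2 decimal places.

Treat it as an LP. Let x1 = kg of silicomanganese, x2 = kg of cast iron scrap, x3 = kg of steel scrap.
Minimize 1.85x1 + 0.32x2 + 0.39x3 subject to:
  1x1 + 1x2 + 1x3 ≥ 2   (chromium)
  705x1 + 6x2 + 8x3 ≥ 523   (manganese)
  177x1 + 20x2 + 3x3 ≥ 308   (silicon)
  x1, x2, x3 ≥ 0.
The minimum-cost mix takes nothing from steel scrap — only silicomanganese, cast iron scrap. The chromium and silicon requirements are met with equality.
Optimal quantities: silicomanganese = 1.707 kg, cast iron scrap = 0.293 kg.
Total cost: 1.85·1.707 + 0.32·0.293 = 3.2517.

$3.25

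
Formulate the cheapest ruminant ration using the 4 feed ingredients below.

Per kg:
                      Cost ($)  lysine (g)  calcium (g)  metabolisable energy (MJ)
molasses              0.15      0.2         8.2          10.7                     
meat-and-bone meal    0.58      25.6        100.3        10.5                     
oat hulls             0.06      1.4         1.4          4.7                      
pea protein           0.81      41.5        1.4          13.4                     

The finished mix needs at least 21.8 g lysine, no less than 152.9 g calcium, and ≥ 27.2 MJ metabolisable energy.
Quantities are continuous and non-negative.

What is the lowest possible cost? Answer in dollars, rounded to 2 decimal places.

$1.00

Let x1 = kg of molasses, x2 = kg of meat-and-bone meal, x3 = kg of oat hulls, x4 = kg of pea protein.
Minimise 0.15x1 + 0.58x2 + 0.06x3 + 0.81x4 s.t.:
  0.2x1 + 25.6x2 + 1.4x3 + 41.5x4 ≥ 21.8   (lysine)
  8.2x1 + 100.3x2 + 1.4x3 + 1.4x4 ≥ 152.9   (calcium)
  10.7x1 + 10.5x2 + 4.7x3 + 13.4x4 ≥ 27.2   (metabolisable energy)
  x1, x2, x3, x4 ≥ 0.
The cheapest feasible vertex uses only molasses, meat-and-bone meal; oat hulls, pea protein are not used. There the calcium and metabolisable energy constraints are tight.
That vertex is x1 = 1.137, x2 = 1.431.
Hence cost = 0.15·1.137 + 0.58·1.431 = $1.0005.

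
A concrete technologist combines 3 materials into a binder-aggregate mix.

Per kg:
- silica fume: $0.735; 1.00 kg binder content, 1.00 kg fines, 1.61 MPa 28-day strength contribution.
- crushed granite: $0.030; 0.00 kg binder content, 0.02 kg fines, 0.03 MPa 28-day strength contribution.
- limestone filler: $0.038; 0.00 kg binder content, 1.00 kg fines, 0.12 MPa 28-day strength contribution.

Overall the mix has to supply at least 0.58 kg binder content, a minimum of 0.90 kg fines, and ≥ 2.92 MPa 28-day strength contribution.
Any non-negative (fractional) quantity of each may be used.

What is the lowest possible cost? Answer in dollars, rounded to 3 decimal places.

Treat it as an LP. Let x1 = kg of silica fume, x2 = kg of crushed granite, x3 = kg of limestone filler.
Minimize 0.735x1 + 0.03x2 + 0.038x3 subject to:
  1x1 ≥ 0.58   (binder content)
  1x1 + 0.02x2 + 1x3 ≥ 0.9   (fines)
  1.61x1 + 0.03x2 + 0.12x3 ≥ 2.92   (28-day strength contribution)
  x1, x2, x3 ≥ 0.
The minimum-cost mix takes nothing from crushed granite — only silica fume, limestone filler. There the binder content and 28-day strength contribution constraints are tight.
That vertex is x1 = 0.58, x3 = 16.55.
Hence cost = 0.735·0.58 + 0.038·16.55 = $1.05520.

$1.055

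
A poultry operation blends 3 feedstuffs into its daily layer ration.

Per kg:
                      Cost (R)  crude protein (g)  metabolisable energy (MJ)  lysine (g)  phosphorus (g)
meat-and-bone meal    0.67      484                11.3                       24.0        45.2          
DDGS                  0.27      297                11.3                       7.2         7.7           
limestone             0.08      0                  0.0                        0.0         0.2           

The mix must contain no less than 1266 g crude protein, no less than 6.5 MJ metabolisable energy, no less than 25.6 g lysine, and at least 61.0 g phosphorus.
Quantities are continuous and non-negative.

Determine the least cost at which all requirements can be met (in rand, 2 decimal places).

Let x1 = kg of meat-and-bone meal, x2 = kg of DDGS, x3 = kg of limestone.
Minimize 0.67x1 + 0.27x2 + 0.08x3 subject to:
  484x1 + 297x2 ≥ 1266   (crude protein)
  11.3x1 + 11.3x2 ≥ 6.5   (metabolisable energy)
  24x1 + 7.2x2 ≥ 25.6   (lysine)
  45.2x1 + 7.7x2 + 0.2x3 ≥ 61   (phosphorus)
  x1, x2, x3 ≥ 0.
At the optimum only meat-and-bone meal, DDGS are positive (limestone = 0). The crude protein and phosphorus requirements are met with equality.
Solving gives x1 = 0.863, x2 = 2.856.
Cost = 0.67·0.863 + 0.27·2.856 = 1.3493.

R1.35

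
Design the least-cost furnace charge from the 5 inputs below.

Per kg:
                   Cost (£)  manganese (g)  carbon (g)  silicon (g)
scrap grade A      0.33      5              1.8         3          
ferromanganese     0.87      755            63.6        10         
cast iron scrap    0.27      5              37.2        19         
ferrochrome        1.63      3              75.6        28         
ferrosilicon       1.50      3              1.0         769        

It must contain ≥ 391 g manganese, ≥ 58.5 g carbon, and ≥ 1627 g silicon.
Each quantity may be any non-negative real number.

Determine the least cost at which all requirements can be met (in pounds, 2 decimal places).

This is a linear program. Let x1 = kg of scrap grade A, x2 = kg of ferromanganese, x3 = kg of cast iron scrap, x4 = kg of ferrochrome, x5 = kg of ferrosilicon.
min 0.33x1 + 0.87x2 + 0.27x3 + 1.63x4 + 1.5x5 with:
  5x1 + 755x2 + 5x3 + 3x4 + 3x5 ≥ 391   (manganese)
  1.8x1 + 63.6x2 + 37.2x3 + 75.6x4 + 1x5 ≥ 58.5   (carbon)
  3x1 + 10x2 + 19x3 + 28x4 + 769x5 ≥ 1627   (silicon)
  x1, x2, x3, x4, x5 ≥ 0.
The optimal basis is {ferromanganese, cast iron scrap, ferrosilicon}; scrap grade A, ferrochrome drop out. There the manganese, carbon, silicon constraints are tight.
Solving gives x2 = 0.5052, x3 = 0.6525, x5 = 2.093.
Objective = 0.87·0.5052 + 0.27·0.6525 + 1.5·2.093 = 3.7552.

£3.76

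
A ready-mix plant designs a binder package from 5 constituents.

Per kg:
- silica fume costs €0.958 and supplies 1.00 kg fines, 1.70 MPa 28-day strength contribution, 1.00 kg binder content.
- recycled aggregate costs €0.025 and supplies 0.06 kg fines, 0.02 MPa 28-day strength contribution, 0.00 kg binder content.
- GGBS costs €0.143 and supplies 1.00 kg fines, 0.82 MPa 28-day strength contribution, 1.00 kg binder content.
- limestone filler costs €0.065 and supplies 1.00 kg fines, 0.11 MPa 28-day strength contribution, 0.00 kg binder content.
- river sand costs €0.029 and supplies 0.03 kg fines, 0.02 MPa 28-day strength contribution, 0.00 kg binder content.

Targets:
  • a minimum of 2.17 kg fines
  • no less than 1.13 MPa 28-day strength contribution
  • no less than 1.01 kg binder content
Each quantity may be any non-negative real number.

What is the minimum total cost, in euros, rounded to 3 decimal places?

€0.239

This is a linear program. Let x1 = kg of silica fume, x2 = kg of recycled aggregate, x3 = kg of GGBS, x4 = kg of limestone filler, x5 = kg of river sand.
min 0.958x1 + 0.025x2 + 0.143x3 + 0.065x4 + 0.029x5 with:
  1x1 + 0.06x2 + 1x3 + 1x4 + 0.03x5 ≥ 2.17   (fines)
  1.7x1 + 0.02x2 + 0.82x3 + 0.11x4 + 0.02x5 ≥ 1.13   (28-day strength contribution)
  1x1 + 1x3 ≥ 1.01   (binder content)
  x1, x2, x3, x4, x5 ≥ 0.
The minimum-cost mix takes nothing from silica fume, recycled aggregate, river sand — only GGBS, limestone filler. The fines and 28-day strength contribution requirements are met with equality.
Solving gives x3 = 1.255, x4 = 0.9146.
Total cost: 0.143·1.255 + 0.065·0.9146 = 0.23891.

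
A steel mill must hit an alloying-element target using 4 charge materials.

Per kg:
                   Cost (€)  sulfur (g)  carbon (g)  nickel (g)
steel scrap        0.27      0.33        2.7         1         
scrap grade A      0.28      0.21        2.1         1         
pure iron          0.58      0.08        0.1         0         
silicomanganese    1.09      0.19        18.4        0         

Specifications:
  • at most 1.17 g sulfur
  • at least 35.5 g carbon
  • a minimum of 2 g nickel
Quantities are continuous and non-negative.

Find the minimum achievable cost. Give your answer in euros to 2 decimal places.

This is a linear program. Let x1 = kg of steel scrap, x2 = kg of scrap grade A, x3 = kg of pure iron, x4 = kg of silicomanganese.
Minimize 0.27x1 + 0.28x2 + 0.58x3 + 1.09x4 s.t.:
  0.33x1 + 0.21x2 + 0.08x3 + 0.19x4 ≤ 1.17   (sulfur)
  2.7x1 + 2.1x2 + 0.1x3 + 18.4x4 ≥ 35.5   (carbon)
  1x1 + 1x2 ≥ 2   (nickel)
  x1, x2, x3, x4 ≥ 0.
The minimum-cost mix takes nothing from scrap grade A, pure iron — only steel scrap, silicomanganese. Binding constraints: carbon and nickel.
So steel scrap = 2 kg, silicomanganese = 1.636 kg.
Objective = 0.27·2 + 1.09·1.636 = 2.3232.

€2.32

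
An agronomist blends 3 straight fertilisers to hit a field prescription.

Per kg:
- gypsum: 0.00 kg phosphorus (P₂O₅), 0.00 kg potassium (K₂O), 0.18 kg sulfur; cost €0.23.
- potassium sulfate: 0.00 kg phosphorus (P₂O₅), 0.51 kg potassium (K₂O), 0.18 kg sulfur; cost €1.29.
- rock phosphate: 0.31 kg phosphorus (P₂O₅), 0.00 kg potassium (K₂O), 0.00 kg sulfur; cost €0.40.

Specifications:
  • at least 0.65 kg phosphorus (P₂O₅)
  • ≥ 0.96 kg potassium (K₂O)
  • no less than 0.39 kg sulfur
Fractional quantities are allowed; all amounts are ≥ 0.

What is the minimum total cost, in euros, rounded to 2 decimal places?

€3.33

Treat it as an LP. Let x1 = kg of gypsum, x2 = kg of potassium sulfate, x3 = kg of rock phosphate.
min 0.23x1 + 1.29x2 + 0.4x3 with:
  0.31x3 ≥ 0.65   (phosphorus (P₂O₅))
  0.51x2 ≥ 0.96   (potassium (K₂O))
  0.18x1 + 0.18x2 ≥ 0.39   (sulfur)
  x1, x2, x3 ≥ 0.
All 3 inputs are positive at the optimum. The phosphorus (P₂O₅), potassium (K₂O), sulfur requirements are met with equality.
Solving gives x1 = 0.2843, x2 = 1.882, x3 = 2.097.
Total cost: 0.23·0.2843 + 1.29·1.882 + 0.4·2.097 = 3.3320.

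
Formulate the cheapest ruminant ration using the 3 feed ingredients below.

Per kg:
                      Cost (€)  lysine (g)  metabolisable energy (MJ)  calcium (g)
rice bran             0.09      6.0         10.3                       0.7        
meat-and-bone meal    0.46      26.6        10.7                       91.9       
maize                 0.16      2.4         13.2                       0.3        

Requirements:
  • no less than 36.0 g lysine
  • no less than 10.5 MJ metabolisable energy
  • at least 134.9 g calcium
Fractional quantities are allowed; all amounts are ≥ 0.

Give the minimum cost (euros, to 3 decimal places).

€0.675

Set it up as a linear program. Let x1 = kg of rice bran, x2 = kg of meat-and-bone meal, x3 = kg of maize.
Minimise 0.09x1 + 0.46x2 + 0.16x3 with:
  6x1 + 26.6x2 + 2.4x3 ≥ 36   (lysine)
  10.3x1 + 10.7x2 + 13.2x3 ≥ 10.5   (metabolisable energy)
  0.7x1 + 91.9x2 + 0.3x3 ≥ 134.9   (calcium)
  x1, x2, x3 ≥ 0.
At the optimum only meat-and-bone meal is positive (rice bran, maize = 0). There the calcium constraint is tight.
Optimal quantities: meat-and-bone meal = 1.468 kg.
Hence cost = 0.46·1.468 = €0.67528.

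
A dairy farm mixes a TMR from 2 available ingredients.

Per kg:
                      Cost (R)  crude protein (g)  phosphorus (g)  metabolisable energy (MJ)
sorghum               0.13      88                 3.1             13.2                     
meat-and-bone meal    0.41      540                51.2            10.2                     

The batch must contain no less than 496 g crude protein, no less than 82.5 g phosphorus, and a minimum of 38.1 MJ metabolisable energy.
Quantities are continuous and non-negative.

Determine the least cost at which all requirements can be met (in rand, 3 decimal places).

Set it up as a linear program. Let x1 = kg of sorghum, x2 = kg of meat-and-bone meal.
Minimize 0.13x1 + 0.41x2 with:
  88x1 + 540x2 ≥ 496   (crude protein)
  3.1x1 + 51.2x2 ≥ 82.5   (phosphorus)
  13.2x1 + 10.2x2 ≥ 38.1   (metabolisable energy)
  x1, x2 ≥ 0.
Both inputs are positive at the optimum. There the phosphorus and metabolisable energy constraints are tight.
So sorghum = 1.722 kg, meat-and-bone meal = 1.507 kg.
Hence cost = 0.13·1.722 + 0.41·1.507 = R0.84173.

R0.842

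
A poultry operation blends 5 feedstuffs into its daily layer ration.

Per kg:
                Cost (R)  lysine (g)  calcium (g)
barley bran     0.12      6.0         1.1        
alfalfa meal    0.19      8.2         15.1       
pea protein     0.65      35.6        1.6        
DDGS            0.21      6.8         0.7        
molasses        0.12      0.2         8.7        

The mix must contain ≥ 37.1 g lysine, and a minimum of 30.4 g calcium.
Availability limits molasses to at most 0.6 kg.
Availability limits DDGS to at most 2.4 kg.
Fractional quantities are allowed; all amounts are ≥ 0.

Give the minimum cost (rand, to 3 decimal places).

R0.756

This is a linear program. Let x1 = kg of barley bran, x2 = kg of alfalfa meal, x3 = kg of pea protein, x4 = kg of DDGS, x5 = kg of molasses.
min 0.12x1 + 0.19x2 + 0.65x3 + 0.21x4 + 0.12x5 subject to:
  6x1 + 8.2x2 + 35.6x3 + 6.8x4 + 0.2x5 ≥ 37.1   (lysine)
  1.1x1 + 15.1x2 + 1.6x3 + 0.7x4 + 8.7x5 ≥ 30.4   (calcium)
  x5 ≤ 0.6
  x4 ≤ 2.4
  x1, x2, x3, x4, x5 ≥ 0.
The minimum-cost mix takes nothing from barley bran, DDGS, molasses — only alfalfa meal, pea protein. Binding constraints: lysine and calcium.
Solving gives x2 = 1.95, x3 = 0.5929.
Hence cost = 0.19·1.95 + 0.65·0.5929 = R0.75589.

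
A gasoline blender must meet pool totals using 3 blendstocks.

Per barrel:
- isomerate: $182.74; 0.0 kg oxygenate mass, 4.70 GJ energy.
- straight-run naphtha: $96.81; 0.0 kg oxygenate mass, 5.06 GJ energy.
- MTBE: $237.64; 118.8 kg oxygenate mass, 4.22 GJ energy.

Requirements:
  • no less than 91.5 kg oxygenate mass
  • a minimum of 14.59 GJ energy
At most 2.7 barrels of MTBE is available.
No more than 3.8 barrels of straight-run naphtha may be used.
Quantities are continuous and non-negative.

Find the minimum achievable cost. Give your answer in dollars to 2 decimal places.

Treat it as an LP. Let x1 = barrels of isomerate, x2 = barrels of straight-run naphtha, x3 = barrels of MTBE.
min 182.74x1 + 96.81x2 + 237.64x3 with:
  118.8x3 ≥ 91.5   (oxygenate mass)
  4.7x1 + 5.06x2 + 4.22x3 ≥ 14.59   (energy)
  x3 ≤ 2.7
  x2 ≤ 3.8
  x1, x2, x3 ≥ 0.
The optimal basis is {straight-run naphtha, MTBE}; isomerate drops out. There the oxygenate mass and energy constraints are tight.
Optimal quantities: straight-run naphtha = 2.2411 barrels, MTBE = 0.7702 barrels.
Cost = 96.81·2.2411 + 237.64·0.7702 = 399.9912.

$399.99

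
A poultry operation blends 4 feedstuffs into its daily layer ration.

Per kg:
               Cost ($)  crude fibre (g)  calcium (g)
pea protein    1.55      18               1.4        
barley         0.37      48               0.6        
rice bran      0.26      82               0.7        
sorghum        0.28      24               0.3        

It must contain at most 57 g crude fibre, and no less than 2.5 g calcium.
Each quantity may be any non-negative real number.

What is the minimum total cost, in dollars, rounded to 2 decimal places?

Let x1 = kg of pea protein, x2 = kg of barley, x3 = kg of rice bran, x4 = kg of sorghum.
min 1.55x1 + 0.37x2 + 0.26x3 + 0.28x4 subject to:
  18x1 + 48x2 + 82x3 + 24x4 ≤ 57   (crude fibre)
  1.4x1 + 0.6x2 + 0.7x3 + 0.3x4 ≥ 2.5   (calcium)
  x1, x2, x3, x4 ≥ 0.
The optimal basis is {pea protein, barley}; rice bran, sorghum drop out. Binding constraints: crude fibre and calcium.
Solving gives x1 = 1.521, x2 = 0.617.
Cost = 1.55·1.521 + 0.37·0.617 = 2.5858.

$2.59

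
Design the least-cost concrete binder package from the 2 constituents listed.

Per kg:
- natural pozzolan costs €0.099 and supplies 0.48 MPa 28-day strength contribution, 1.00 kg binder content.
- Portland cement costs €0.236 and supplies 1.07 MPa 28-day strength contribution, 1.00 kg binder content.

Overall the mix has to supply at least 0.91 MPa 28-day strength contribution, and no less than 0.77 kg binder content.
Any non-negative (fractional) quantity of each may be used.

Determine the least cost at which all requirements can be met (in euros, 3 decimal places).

€0.188

Let x1 = kg of natural pozzolan, x2 = kg of Portland cement.
Minimise 0.099x1 + 0.236x2 with:
  0.48x1 + 1.07x2 ≥ 0.91   (28-day strength contribution)
  1x1 + 1x2 ≥ 0.77   (binder content)
  x1, x2 ≥ 0.
The minimum-cost mix takes nothing from Portland cement — only natural pozzolan. Binding constraint: 28-day strength contribution.
Optimal quantities: natural pozzolan = 1.896 kg.
Cost = 0.099·1.896 = 0.18770.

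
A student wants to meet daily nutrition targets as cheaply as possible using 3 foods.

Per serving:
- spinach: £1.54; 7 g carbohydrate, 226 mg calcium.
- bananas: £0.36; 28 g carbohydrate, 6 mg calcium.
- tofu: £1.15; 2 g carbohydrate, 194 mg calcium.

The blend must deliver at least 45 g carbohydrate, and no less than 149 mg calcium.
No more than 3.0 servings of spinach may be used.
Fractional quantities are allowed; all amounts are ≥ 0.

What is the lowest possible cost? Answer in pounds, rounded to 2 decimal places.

£1.39

Set it up as a linear program. Let x1 = servings of spinach, x2 = servings of bananas, x3 = servings of tofu.
Minimize 1.54x1 + 0.36x2 + 1.15x3 s.t.:
  7x1 + 28x2 + 2x3 ≥ 45   (carbohydrate)
  226x1 + 6x2 + 194x3 ≥ 149   (calcium)
  x1 ≤ 3
  x1, x2, x3 ≥ 0.
The cheapest feasible vertex uses only bananas, tofu; spinach is not used. The carbohydrate and calcium requirements are met with equality.
So bananas = 1.556 servings, tofu = 0.7199 servings.
Cost = 0.36·1.556 + 1.15·0.7199 = 1.3880.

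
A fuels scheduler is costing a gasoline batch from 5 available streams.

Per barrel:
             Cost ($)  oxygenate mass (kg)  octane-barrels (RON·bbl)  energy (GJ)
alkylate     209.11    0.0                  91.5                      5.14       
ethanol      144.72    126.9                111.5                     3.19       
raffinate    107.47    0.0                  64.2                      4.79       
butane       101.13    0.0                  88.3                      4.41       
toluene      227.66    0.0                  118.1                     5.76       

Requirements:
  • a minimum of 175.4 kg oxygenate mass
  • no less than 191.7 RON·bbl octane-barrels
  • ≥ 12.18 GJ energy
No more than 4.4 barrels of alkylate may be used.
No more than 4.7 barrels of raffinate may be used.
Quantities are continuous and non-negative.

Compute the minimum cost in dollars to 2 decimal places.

$374.38

Let x1 = barrels of alkylate, x2 = barrels of ethanol, x3 = barrels of raffinate, x4 = barrels of butane, x5 = barrels of toluene.
Minimize 209.11x1 + 144.72x2 + 107.47x3 + 101.13x4 + 227.66x5 s.t.:
  126.9x2 ≥ 175.4   (oxygenate mass)
  91.5x1 + 111.5x2 + 64.2x3 + 88.3x4 + 118.1x5 ≥ 191.7   (octane-barrels)
  5.14x1 + 3.19x2 + 4.79x3 + 4.41x4 + 5.76x5 ≥ 12.18   (energy)
  x1 ≤ 4.4
  x3 ≤ 4.7
  x1, x2, x3, x4, x5 ≥ 0.
The minimum-cost mix takes nothing from alkylate, butane, toluene — only ethanol, raffinate. The oxygenate mass and energy requirements are met with equality.
Solving gives x2 = 1.3822, x3 = 1.6223.
Cost = 144.72·1.3822 + 107.47·1.6223 = 374.3806.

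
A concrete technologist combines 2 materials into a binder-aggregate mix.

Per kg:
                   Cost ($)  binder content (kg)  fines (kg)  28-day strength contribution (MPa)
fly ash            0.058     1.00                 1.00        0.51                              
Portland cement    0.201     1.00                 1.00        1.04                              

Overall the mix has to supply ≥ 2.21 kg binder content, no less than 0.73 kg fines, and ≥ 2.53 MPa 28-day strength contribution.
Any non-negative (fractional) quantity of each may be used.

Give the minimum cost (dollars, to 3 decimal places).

Let x1 = kg of fly ash, x2 = kg of Portland cement.
Minimise 0.058x1 + 0.201x2 subject to:
  1x1 + 1x2 ≥ 2.21   (binder content)
  1x1 + 1x2 ≥ 0.73   (fines)
  0.51x1 + 1.04x2 ≥ 2.53   (28-day strength contribution)
  x1, x2 ≥ 0.
At the optimum only fly ash is positive (Portland cement = 0). The 28-day strength contribution requirement is met with equality.
So fly ash = 4.961 kg.
Objective = 0.058·4.961 = 0.28774.

$0.288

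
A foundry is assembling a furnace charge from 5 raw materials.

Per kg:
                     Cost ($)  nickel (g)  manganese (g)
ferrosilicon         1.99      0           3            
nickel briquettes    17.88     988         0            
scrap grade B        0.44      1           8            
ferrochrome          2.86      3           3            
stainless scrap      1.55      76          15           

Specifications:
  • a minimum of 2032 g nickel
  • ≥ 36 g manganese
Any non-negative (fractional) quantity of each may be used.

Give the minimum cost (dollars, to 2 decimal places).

$37.19

Treat it as an LP. Let x1 = kg of ferrosilicon, x2 = kg of nickel briquettes, x3 = kg of scrap grade B, x4 = kg of ferrochrome, x5 = kg of stainless scrap.
min 1.99x1 + 17.88x2 + 0.44x3 + 2.86x4 + 1.55x5 subject to:
  988x2 + 1x3 + 3x4 + 76x5 ≥ 2032   (nickel)
  3x1 + 8x3 + 3x4 + 15x5 ≥ 36   (manganese)
  x1, x2, x3, x4, x5 ≥ 0.
The minimum-cost mix takes nothing from ferrosilicon, scrap grade B, ferrochrome — only nickel briquettes, stainless scrap. Binding constraints: nickel and manganese.
So nickel briquettes = 1.872 kg, stainless scrap = 2.4 kg.
Cost = 17.88·1.872 + 1.55·2.4 = 37.1914.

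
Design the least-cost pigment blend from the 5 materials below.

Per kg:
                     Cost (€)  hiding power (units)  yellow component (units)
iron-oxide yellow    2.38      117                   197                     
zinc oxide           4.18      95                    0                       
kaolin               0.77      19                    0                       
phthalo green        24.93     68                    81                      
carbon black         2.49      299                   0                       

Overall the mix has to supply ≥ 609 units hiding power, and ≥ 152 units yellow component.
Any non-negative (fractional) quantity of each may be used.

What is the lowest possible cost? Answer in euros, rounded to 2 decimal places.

Let x1 = kg of iron-oxide yellow, x2 = kg of zinc oxide, x3 = kg of kaolin, x4 = kg of phthalo green, x5 = kg of carbon black.
min 2.38x1 + 4.18x2 + 0.77x3 + 24.93x4 + 2.49x5 subject to:
  117x1 + 95x2 + 19x3 + 68x4 + 299x5 ≥ 609   (hiding power)
  197x1 + 81x4 ≥ 152   (yellow component)
  x1, x2, x3, x4, x5 ≥ 0.
The minimum-cost mix takes nothing from zinc oxide, kaolin, phthalo green — only iron-oxide yellow, carbon black. There the hiding power and yellow component constraints are tight.
So iron-oxide yellow = 0.7716 kg, carbon black = 1.735 kg.
Hence cost = 2.38·0.7716 + 2.49·1.735 = €6.1566.

€6.16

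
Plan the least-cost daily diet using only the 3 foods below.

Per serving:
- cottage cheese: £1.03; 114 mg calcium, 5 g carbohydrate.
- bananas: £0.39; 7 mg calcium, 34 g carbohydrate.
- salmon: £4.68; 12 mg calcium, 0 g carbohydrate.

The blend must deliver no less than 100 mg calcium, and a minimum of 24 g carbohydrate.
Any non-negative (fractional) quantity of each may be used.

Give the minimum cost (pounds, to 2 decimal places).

£1.09

Let x1 = servings of cottage cheese, x2 = servings of bananas, x3 = servings of salmon.
Minimise 1.03x1 + 0.39x2 + 4.68x3 s.t.:
  114x1 + 7x2 + 12x3 ≥ 100   (calcium)
  5x1 + 34x2 ≥ 24   (carbohydrate)
  x1, x2, x3 ≥ 0.
The minimum-cost mix takes nothing from salmon — only cottage cheese, bananas. The calcium and carbohydrate requirements are met with equality.
Solving gives x1 = 0.8414, x2 = 0.5821.
Hence cost = 1.03·0.8414 + 0.39·0.5821 = £1.0937.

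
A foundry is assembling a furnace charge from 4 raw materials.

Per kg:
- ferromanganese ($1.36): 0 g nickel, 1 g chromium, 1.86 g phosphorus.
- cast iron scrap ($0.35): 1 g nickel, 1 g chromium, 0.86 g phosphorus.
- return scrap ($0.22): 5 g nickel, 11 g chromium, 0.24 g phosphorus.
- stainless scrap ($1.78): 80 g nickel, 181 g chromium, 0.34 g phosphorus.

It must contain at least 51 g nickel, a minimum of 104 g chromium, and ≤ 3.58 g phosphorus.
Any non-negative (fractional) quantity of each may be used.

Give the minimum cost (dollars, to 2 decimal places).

$1.13

Let x1 = kg of ferromanganese, x2 = kg of cast iron scrap, x3 = kg of return scrap, x4 = kg of stainless scrap.
Minimise 1.36x1 + 0.35x2 + 0.22x3 + 1.78x4 subject to:
  1x2 + 5x3 + 80x4 ≥ 51   (nickel)
  1x1 + 1x2 + 11x3 + 181x4 ≥ 104   (chromium)
  1.86x1 + 0.86x2 + 0.24x3 + 0.34x4 ≤ 3.58   (phosphorus)
  x1, x2, x3, x4 ≥ 0.
At the optimum only stainless scrap is positive (ferromanganese, cast iron scrap, return scrap = 0). There the nickel constraint is tight.
Solving gives x4 = 0.6375.
Cost = 1.78·0.6375 = 1.1348.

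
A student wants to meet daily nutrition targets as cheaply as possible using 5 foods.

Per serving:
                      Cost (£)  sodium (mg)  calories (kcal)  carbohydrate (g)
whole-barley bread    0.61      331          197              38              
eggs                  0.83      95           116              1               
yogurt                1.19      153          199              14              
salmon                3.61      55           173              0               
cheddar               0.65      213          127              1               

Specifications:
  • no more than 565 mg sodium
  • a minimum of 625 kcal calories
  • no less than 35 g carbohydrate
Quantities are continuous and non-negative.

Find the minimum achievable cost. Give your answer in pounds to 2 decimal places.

£3.47

Set it up as a linear program. Let x1 = servings of whole-barley bread, x2 = servings of eggs, x3 = servings of yogurt, x4 = servings of salmon, x5 = servings of cheddar.
Minimise 0.61x1 + 0.83x2 + 1.19x3 + 3.61x4 + 0.65x5 s.t.:
  331x1 + 95x2 + 153x3 + 55x4 + 213x5 ≤ 565   (sodium)
  197x1 + 116x2 + 199x3 + 173x4 + 127x5 ≥ 625   (calories)
  38x1 + 1x2 + 14x3 + 1x5 ≥ 35   (carbohydrate)
  x1, x2, x3, x4, x5 ≥ 0.
The optimal basis is {whole-barley bread, yogurt}; eggs, salmon, cheddar drop out. The sodium and calories requirements are met with equality.
That vertex is x1 = 0.4705, x3 = 2.675.
Total cost: 0.61·0.4705 + 1.19·2.675 = 3.4703.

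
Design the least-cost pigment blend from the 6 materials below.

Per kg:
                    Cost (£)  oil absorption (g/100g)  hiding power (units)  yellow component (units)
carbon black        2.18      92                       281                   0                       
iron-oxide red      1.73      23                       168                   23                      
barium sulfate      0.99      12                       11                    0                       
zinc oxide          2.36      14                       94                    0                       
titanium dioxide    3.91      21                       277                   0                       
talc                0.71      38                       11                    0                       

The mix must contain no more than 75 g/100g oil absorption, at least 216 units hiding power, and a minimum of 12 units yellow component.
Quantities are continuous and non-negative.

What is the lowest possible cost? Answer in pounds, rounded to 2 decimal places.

This is a linear program. Let x1 = kg of carbon black, x2 = kg of iron-oxide red, x3 = kg of barium sulfate, x4 = kg of zinc oxide, x5 = kg of titanium dioxide, x6 = kg of talc.
Minimise 2.18x1 + 1.73x2 + 0.99x3 + 2.36x4 + 3.91x5 + 0.71x6 s.t.:
  92x1 + 23x2 + 12x3 + 14x4 + 21x5 + 38x6 ≤ 75   (oil absorption)
  281x1 + 168x2 + 11x3 + 94x4 + 277x5 + 11x6 ≥ 216   (hiding power)
  23x2 ≥ 12   (yellow component)
  x1, x2, x3, x4, x5, x6 ≥ 0.
The optimal basis is {carbon black, iron-oxide red}; barium sulfate, zinc oxide, titanium dioxide, talc drop out. The hiding power and yellow component requirements are met with equality.
Solving gives x1 = 0.4568, x2 = 0.5217.
Total cost: 2.18·0.4568 + 1.73·0.5217 = 1.8984.

£1.90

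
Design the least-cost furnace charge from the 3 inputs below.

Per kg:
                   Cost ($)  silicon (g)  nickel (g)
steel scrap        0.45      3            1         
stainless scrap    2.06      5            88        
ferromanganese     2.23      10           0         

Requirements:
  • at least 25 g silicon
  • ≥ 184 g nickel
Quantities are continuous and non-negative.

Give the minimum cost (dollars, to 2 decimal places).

$6.42

Let x1 = kg of steel scrap, x2 = kg of stainless scrap, x3 = kg of ferromanganese.
min 0.45x1 + 2.06x2 + 2.23x3 s.t.:
  3x1 + 5x2 + 10x3 ≥ 25   (silicon)
  1x1 + 88x2 ≥ 184   (nickel)
  x1, x2, x3 ≥ 0.
The cheapest feasible vertex uses only steel scrap, stainless scrap; ferromanganese is not used. The silicon and nickel requirements are met with equality.
Optimal quantities: steel scrap = 4.942 kg, stainless scrap = 2.035 kg.
Objective = 0.45·4.942 + 2.06·2.035 = 6.4160.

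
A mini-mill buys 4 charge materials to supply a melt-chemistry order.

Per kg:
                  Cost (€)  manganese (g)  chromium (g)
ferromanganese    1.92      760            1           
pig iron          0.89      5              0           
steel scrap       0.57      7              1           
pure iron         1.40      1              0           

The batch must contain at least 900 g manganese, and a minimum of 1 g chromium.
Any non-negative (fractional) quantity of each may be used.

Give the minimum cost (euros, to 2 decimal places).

Set it up as a linear program. Let x1 = kg of ferromanganese, x2 = kg of pig iron, x3 = kg of steel scrap, x4 = kg of pure iron.
Minimise 1.92x1 + 0.89x2 + 0.57x3 + 1.4x4 subject to:
  760x1 + 5x2 + 7x3 + 1x4 ≥ 900   (manganese)
  1x1 + 1x3 ≥ 1   (chromium)
  x1, x2, x3, x4 ≥ 0.
The optimal basis is {ferromanganese}; pig iron, steel scrap, pure iron drop out. Binding constraint: manganese.
That vertex is x1 = 1.184.
Objective = 1.92·1.184 = 2.2733.

€2.27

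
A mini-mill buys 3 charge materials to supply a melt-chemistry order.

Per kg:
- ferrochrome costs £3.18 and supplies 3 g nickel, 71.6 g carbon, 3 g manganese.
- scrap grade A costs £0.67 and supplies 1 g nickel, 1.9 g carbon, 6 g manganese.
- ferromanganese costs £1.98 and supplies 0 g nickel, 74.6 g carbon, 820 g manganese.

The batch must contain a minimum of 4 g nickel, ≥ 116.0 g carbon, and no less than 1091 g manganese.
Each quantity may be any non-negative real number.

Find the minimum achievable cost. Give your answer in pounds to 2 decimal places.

Treat it as an LP. Let x1 = kg of ferrochrome, x2 = kg of scrap grade A, x3 = kg of ferromanganese.
Minimize 3.18x1 + 0.67x2 + 1.98x3 with:
  3x1 + 1x2 ≥ 4   (nickel)
  71.6x1 + 1.9x2 + 74.6x3 ≥ 116   (carbon)
  3x1 + 6x2 + 820x3 ≥ 1091   (manganese)
  x1, x2, x3 ≥ 0.
All 3 inputs are positive at the optimum. There the nickel, carbon, manganese constraints are tight.
That vertex is x1 = 0.1684, x2 = 3.495, x3 = 1.304.
Hence cost = 3.18·0.1684 + 0.67·3.495 + 1.98·1.304 = £5.4591.

£5.46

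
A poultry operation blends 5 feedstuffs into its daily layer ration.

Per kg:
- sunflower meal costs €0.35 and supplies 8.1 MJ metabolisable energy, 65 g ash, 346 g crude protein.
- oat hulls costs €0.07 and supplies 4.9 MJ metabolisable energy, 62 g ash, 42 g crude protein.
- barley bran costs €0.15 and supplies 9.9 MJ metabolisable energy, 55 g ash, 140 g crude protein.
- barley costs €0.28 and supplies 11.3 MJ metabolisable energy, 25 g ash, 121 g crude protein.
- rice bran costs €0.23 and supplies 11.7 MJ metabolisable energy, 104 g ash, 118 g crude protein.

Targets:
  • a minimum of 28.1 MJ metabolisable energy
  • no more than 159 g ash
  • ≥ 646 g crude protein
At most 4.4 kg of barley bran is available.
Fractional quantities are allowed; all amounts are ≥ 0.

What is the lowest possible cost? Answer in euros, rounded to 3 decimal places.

Let x1 = kg of sunflower meal, x2 = kg of oat hulls, x3 = kg of barley bran, x4 = kg of barley, x5 = kg of rice bran.
Minimise 0.35x1 + 0.07x2 + 0.15x3 + 0.28x4 + 0.23x5 s.t.:
  8.1x1 + 4.9x2 + 9.9x3 + 11.3x4 + 11.7x5 ≥ 28.1   (metabolisable energy)
  65x1 + 62x2 + 55x3 + 25x4 + 104x5 ≤ 159   (ash)
  346x1 + 42x2 + 140x3 + 121x4 + 118x5 ≥ 646   (crude protein)
  x3 ≤ 4.4
  x1, x2, x3, x4, x5 ≥ 0.
At the optimum only sunflower meal, barley bran, barley are positive (oat hulls, rice bran = 0). Binding constraints: metabolisable energy, ash, crude protein.
Optimal quantities: sunflower meal = 1.165 kg, barley bran = 1.269 kg, barley = 0.5402 kg.
Objective = 0.35·1.165 + 0.15·1.269 + 0.28·0.5402 = 0.74936.

€0.749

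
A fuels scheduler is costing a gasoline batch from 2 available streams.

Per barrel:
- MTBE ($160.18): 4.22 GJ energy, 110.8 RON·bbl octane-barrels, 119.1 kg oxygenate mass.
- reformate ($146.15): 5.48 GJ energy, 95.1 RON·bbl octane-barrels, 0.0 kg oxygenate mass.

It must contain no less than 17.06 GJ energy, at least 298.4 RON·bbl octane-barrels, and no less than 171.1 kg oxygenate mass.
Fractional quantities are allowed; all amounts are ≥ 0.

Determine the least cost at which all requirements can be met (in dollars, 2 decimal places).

$523.42

Set it up as a linear program. Let x1 = barrels of MTBE, x2 = barrels of reformate.
Minimise 160.18x1 + 146.15x2 s.t.:
  4.22x1 + 5.48x2 ≥ 17.06   (energy)
  110.8x1 + 95.1x2 ≥ 298.4   (octane-barrels)
  119.1x1 ≥ 171.1   (oxygenate mass)
  x1, x2 ≥ 0.
Both inputs are positive at the optimum. The energy and oxygenate mass requirements are met with equality.
Optimal quantities: MTBE = 1.43661 barrels, reformate = 2.00685 barrels.
Total cost: 160.18·1.43661 + 146.15·2.00685 = 523.4173.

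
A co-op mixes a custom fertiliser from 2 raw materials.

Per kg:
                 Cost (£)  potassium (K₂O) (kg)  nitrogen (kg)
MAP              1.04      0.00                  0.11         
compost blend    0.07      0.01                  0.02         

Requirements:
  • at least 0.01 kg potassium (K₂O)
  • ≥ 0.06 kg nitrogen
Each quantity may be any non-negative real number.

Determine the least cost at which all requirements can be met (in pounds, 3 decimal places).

£0.210

Let x1 = kg of MAP, x2 = kg of compost blend.
Minimise 1.04x1 + 0.07x2 s.t.:
  0.01x2 ≥ 0.01   (potassium (K₂O))
  0.11x1 + 0.02x2 ≥ 0.06   (nitrogen)
  x1, x2 ≥ 0.
The cheapest feasible vertex uses only compost blend; MAP is not used. Binding constraint: nitrogen.
So compost blend = 3 kg.
Objective = 0.07·3 = 0.21000.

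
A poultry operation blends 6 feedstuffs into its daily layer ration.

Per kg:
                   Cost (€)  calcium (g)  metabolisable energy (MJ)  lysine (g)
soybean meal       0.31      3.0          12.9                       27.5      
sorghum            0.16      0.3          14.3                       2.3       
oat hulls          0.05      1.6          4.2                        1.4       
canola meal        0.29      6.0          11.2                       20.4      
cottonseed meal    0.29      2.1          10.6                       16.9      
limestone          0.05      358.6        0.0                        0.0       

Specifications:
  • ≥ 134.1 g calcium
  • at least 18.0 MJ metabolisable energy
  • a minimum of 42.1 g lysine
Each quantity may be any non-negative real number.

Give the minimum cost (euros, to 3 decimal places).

Set it up as a linear program. Let x1 = kg of soybean meal, x2 = kg of sorghum, x3 = kg of oat hulls, x4 = kg of canola meal, x5 = kg of cottonseed meal, x6 = kg of limestone.
min 0.31x1 + 0.16x2 + 0.05x3 + 0.29x4 + 0.29x5 + 0.05x6 with:
  3x1 + 0.3x2 + 1.6x3 + 6x4 + 2.1x5 + 358.6x6 ≥ 134.1   (calcium)
  12.9x1 + 14.3x2 + 4.2x3 + 11.2x4 + 10.6x5 ≥ 18   (metabolisable energy)
  27.5x1 + 2.3x2 + 1.4x3 + 20.4x4 + 16.9x5 ≥ 42.1   (lysine)
  x1, x2, x3, x4, x5, x6 ≥ 0.
At the optimum only soybean meal, limestone are positive (sorghum, oat hulls, canola meal, cottonseed meal = 0). The calcium and lysine requirements are met with equality.
Optimal quantities: soybean meal = 1.531 kg, limestone = 0.3611 kg.
Cost = 0.31·1.531 + 0.05·0.3611 = 0.49267.

€0.493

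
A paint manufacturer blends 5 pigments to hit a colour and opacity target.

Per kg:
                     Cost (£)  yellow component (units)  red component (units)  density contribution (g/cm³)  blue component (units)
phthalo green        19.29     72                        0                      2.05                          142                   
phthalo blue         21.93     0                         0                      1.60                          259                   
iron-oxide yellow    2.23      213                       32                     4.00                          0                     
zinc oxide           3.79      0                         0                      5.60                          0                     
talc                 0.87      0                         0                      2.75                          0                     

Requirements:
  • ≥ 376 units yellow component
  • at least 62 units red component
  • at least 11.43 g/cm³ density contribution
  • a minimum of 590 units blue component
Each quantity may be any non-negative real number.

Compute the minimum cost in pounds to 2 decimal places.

Let x1 = kg of phthalo green, x2 = kg of phthalo blue, x3 = kg of iron-oxide yellow, x4 = kg of zinc oxide, x5 = kg of talc.
Minimize 19.29x1 + 21.93x2 + 2.23x3 + 3.79x4 + 0.87x5 subject to:
  72x1 + 213x3 ≥ 376   (yellow component)
  32x3 ≥ 62   (red component)
  2.05x1 + 1.6x2 + 4x3 + 5.6x4 + 2.75x5 ≥ 11.43   (density contribution)
  142x1 + 259x2 ≥ 590   (blue component)
  x1, x2, x3, x4, x5 ≥ 0.
The optimal basis is {phthalo blue, iron-oxide yellow, talc}; phthalo green, zinc oxide drop out. Binding constraints: red component, density contribution, blue component.
So phthalo blue = 2.278 kg, iron-oxide yellow = 1.938 kg, talc = 0.0128 kg.
Hence cost = 21.93·2.278 + 2.23·1.938 + 0.87·0.0128 = £54.2894.

£54.29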